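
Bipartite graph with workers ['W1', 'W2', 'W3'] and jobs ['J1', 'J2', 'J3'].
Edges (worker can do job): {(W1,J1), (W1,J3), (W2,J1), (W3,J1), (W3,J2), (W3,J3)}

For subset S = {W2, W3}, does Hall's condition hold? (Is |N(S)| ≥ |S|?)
Yes: |N(S)| = 3, |S| = 2

Subset S = {W2, W3}
Neighbors N(S) = {J1, J2, J3}

|N(S)| = 3, |S| = 2
Hall's condition: |N(S)| ≥ |S| is satisfied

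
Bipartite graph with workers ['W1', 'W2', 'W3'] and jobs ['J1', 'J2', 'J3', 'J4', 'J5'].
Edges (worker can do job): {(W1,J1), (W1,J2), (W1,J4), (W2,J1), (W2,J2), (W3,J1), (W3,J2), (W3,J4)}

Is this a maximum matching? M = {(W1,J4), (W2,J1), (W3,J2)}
Yes, size 3 is maximum

Proposed matching has size 3.
Maximum matching size for this graph: 3.

This is a maximum matching.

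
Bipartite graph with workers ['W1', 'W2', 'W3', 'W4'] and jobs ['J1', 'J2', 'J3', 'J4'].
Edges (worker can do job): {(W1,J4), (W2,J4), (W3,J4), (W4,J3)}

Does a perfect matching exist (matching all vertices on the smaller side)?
No, maximum matching has size 2 < 4

Maximum matching has size 2, need 4 for perfect matching.
Unmatched workers: ['W1', 'W2']
Unmatched jobs: ['J1', 'J2']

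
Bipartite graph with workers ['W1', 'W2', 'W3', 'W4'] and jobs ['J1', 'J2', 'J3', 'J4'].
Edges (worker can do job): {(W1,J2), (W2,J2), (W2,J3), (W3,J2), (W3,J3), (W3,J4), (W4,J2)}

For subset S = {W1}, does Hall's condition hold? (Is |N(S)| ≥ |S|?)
Yes: |N(S)| = 1, |S| = 1

Subset S = {W1}
Neighbors N(S) = {J2}

|N(S)| = 1, |S| = 1
Hall's condition: |N(S)| ≥ |S| is satisfied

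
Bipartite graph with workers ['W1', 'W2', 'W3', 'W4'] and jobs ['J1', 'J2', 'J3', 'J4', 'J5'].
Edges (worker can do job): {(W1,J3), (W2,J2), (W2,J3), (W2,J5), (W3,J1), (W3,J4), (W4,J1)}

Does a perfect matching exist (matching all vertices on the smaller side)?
Yes, perfect matching exists (size 4)

Perfect matching: {(W1,J3), (W2,J2), (W3,J4), (W4,J1)}
All 4 vertices on the smaller side are matched.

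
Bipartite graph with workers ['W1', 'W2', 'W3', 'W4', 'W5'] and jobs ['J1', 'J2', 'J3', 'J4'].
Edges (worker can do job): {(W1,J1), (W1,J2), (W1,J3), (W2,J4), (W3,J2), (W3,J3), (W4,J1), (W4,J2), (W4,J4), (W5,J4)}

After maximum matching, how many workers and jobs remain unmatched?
Unmatched: 1 workers, 0 jobs

Maximum matching size: 4
Workers: 5 total, 4 matched, 1 unmatched
Jobs: 4 total, 4 matched, 0 unmatched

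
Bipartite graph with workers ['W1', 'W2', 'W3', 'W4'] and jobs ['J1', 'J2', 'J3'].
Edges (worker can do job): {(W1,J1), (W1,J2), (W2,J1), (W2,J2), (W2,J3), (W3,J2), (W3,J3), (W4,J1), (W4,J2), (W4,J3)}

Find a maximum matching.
Matching: {(W1,J1), (W3,J3), (W4,J2)}

Maximum matching (size 3):
  W1 → J1
  W3 → J3
  W4 → J2

Each worker is assigned to at most one job, and each job to at most one worker.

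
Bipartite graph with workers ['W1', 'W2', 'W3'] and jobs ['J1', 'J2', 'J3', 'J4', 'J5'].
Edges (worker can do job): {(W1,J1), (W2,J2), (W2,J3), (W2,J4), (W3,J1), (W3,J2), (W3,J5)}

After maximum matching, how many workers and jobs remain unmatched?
Unmatched: 0 workers, 2 jobs

Maximum matching size: 3
Workers: 3 total, 3 matched, 0 unmatched
Jobs: 5 total, 3 matched, 2 unmatched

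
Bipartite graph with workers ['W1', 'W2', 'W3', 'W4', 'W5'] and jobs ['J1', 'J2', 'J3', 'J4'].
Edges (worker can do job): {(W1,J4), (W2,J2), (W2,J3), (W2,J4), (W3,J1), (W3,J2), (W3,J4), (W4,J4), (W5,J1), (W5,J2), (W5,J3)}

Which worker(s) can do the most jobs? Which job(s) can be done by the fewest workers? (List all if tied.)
Most versatile: W2, W3, W5 (3 jobs); Least covered: J1, J3 (2 workers)

Worker degrees (jobs they can do): W1:1, W2:3, W3:3, W4:1, W5:3
Job degrees (workers who can do it): J1:2, J2:3, J3:2, J4:4

Maximum worker degree is 3, achieved by: W2, W3, W5
Minimum job degree is 2, achieved by: J1, J3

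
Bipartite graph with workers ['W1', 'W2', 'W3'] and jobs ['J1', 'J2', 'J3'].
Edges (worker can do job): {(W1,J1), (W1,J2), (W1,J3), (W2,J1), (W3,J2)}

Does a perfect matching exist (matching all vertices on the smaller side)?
Yes, perfect matching exists (size 3)

Perfect matching: {(W1,J3), (W2,J1), (W3,J2)}
All 3 vertices on the smaller side are matched.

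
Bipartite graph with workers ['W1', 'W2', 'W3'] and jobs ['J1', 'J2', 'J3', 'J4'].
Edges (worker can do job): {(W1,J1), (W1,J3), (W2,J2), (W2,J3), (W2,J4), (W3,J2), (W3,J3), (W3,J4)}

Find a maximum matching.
Matching: {(W1,J1), (W2,J4), (W3,J2)}

Maximum matching (size 3):
  W1 → J1
  W2 → J4
  W3 → J2

Each worker is assigned to at most one job, and each job to at most one worker.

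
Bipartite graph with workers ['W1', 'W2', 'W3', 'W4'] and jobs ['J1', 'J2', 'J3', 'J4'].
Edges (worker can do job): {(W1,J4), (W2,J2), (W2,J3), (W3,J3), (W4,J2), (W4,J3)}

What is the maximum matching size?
Maximum matching size = 3

Maximum matching: {(W1,J4), (W3,J3), (W4,J2)}
Size: 3

This assigns 3 workers to 3 distinct jobs.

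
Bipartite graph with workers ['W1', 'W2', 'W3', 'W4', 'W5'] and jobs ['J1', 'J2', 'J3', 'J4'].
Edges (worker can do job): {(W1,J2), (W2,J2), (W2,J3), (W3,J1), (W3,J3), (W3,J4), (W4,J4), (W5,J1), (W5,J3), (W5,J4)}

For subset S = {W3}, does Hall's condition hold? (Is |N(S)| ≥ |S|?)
Yes: |N(S)| = 3, |S| = 1

Subset S = {W3}
Neighbors N(S) = {J1, J3, J4}

|N(S)| = 3, |S| = 1
Hall's condition: |N(S)| ≥ |S| is satisfied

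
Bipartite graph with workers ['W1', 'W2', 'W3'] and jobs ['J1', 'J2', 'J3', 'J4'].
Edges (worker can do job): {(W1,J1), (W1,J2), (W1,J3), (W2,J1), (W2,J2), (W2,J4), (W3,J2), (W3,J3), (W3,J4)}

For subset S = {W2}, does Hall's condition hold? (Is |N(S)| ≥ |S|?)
Yes: |N(S)| = 3, |S| = 1

Subset S = {W2}
Neighbors N(S) = {J1, J2, J4}

|N(S)| = 3, |S| = 1
Hall's condition: |N(S)| ≥ |S| is satisfied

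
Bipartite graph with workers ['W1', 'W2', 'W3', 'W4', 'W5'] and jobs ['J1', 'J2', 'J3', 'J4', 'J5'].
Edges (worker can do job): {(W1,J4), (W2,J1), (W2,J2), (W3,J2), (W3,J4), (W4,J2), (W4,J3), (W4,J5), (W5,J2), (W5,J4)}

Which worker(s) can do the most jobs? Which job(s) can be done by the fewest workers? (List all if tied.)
Most versatile: W4 (3 jobs); Least covered: J1, J3, J5 (1 workers)

Worker degrees (jobs they can do): W1:1, W2:2, W3:2, W4:3, W5:2
Job degrees (workers who can do it): J1:1, J2:4, J3:1, J4:3, J5:1

Maximum worker degree is 3, achieved by: W4
Minimum job degree is 1, achieved by: J1, J3, J5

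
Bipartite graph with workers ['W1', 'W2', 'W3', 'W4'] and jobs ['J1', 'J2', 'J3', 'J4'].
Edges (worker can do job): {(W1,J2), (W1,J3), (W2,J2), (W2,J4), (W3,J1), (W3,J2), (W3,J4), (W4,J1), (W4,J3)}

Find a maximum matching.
Matching: {(W1,J3), (W2,J4), (W3,J2), (W4,J1)}

Maximum matching (size 4):
  W1 → J3
  W2 → J4
  W3 → J2
  W4 → J1

Each worker is assigned to at most one job, and each job to at most one worker.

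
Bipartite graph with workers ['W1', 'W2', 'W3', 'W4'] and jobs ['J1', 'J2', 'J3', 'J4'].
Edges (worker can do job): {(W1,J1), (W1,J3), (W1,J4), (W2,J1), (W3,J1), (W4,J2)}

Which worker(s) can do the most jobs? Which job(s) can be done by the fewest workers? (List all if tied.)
Most versatile: W1 (3 jobs); Least covered: J2, J3, J4 (1 workers)

Worker degrees (jobs they can do): W1:3, W2:1, W3:1, W4:1
Job degrees (workers who can do it): J1:3, J2:1, J3:1, J4:1

Maximum worker degree is 3, achieved by: W1
Minimum job degree is 1, achieved by: J2, J3, J4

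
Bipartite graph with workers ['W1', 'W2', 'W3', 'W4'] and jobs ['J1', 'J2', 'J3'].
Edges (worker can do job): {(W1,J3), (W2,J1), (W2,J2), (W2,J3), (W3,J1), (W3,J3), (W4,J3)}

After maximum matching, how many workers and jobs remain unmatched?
Unmatched: 1 workers, 0 jobs

Maximum matching size: 3
Workers: 4 total, 3 matched, 1 unmatched
Jobs: 3 total, 3 matched, 0 unmatched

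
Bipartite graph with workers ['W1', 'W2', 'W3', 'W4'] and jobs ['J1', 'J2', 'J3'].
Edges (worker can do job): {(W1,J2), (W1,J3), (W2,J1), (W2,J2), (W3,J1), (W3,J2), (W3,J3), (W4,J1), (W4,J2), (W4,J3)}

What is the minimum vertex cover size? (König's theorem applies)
Minimum vertex cover size = 3

By König's theorem: in bipartite graphs,
min vertex cover = max matching = 3

Maximum matching has size 3, so minimum vertex cover also has size 3.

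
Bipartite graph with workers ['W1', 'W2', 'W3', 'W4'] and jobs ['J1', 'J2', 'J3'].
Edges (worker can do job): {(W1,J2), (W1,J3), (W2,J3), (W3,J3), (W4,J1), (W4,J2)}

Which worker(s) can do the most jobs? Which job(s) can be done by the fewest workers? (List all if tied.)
Most versatile: W1, W4 (2 jobs); Least covered: J1 (1 workers)

Worker degrees (jobs they can do): W1:2, W2:1, W3:1, W4:2
Job degrees (workers who can do it): J1:1, J2:2, J3:3

Maximum worker degree is 2, achieved by: W1, W4
Minimum job degree is 1, achieved by: J1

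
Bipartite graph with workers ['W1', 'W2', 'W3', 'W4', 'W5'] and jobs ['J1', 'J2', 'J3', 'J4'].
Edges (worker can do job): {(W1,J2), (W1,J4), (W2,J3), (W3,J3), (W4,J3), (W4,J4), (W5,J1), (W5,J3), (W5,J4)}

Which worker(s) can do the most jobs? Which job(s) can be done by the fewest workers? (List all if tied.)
Most versatile: W5 (3 jobs); Least covered: J1, J2 (1 workers)

Worker degrees (jobs they can do): W1:2, W2:1, W3:1, W4:2, W5:3
Job degrees (workers who can do it): J1:1, J2:1, J3:4, J4:3

Maximum worker degree is 3, achieved by: W5
Minimum job degree is 1, achieved by: J1, J2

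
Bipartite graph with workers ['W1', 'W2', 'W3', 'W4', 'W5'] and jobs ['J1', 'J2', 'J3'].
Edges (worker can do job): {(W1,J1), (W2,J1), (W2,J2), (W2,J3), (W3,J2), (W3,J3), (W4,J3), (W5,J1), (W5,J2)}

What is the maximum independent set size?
Maximum independent set = 5

By König's theorem:
- Min vertex cover = Max matching = 3
- Max independent set = Total vertices - Min vertex cover
- Max independent set = 8 - 3 = 5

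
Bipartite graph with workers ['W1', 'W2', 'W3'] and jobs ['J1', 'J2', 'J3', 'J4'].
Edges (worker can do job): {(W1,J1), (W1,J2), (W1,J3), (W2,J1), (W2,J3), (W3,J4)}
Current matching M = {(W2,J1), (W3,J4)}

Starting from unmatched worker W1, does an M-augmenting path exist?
Yes: W1 → J3

An M-augmenting path alternates non-matching / matching edges, starting and ending at unmatched vertices.
Path: W1 → J3
(J3 is unmatched in M, so the path is augmenting.)
Flipping edges along this path would increase |M| from 2 to 3.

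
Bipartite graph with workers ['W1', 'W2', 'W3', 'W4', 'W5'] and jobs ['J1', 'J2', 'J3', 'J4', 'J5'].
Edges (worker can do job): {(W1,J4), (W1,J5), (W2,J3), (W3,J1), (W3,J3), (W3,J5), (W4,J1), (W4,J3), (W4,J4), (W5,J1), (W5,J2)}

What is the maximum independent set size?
Maximum independent set = 5

By König's theorem:
- Min vertex cover = Max matching = 5
- Max independent set = Total vertices - Min vertex cover
- Max independent set = 10 - 5 = 5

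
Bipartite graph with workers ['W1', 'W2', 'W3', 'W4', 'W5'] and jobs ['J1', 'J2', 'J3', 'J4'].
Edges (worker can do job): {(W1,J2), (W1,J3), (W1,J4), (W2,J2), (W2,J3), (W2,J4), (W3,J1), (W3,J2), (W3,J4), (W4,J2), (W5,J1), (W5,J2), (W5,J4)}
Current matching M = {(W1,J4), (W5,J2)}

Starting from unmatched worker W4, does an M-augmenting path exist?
Yes: W4 → J2 → W5 → J4 → W1 → J3

An M-augmenting path alternates non-matching / matching edges, starting and ending at unmatched vertices.
Path: W4 → J2 → W5 → J4 → W1 → J3
(J3 is unmatched in M, so the path is augmenting.)
Flipping edges along this path would increase |M| from 2 to 3.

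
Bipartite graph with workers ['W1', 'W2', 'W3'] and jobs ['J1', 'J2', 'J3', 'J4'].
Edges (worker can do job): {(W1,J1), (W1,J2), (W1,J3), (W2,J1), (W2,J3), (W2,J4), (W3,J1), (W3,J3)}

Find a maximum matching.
Matching: {(W1,J3), (W2,J4), (W3,J1)}

Maximum matching (size 3):
  W1 → J3
  W2 → J4
  W3 → J1

Each worker is assigned to at most one job, and each job to at most one worker.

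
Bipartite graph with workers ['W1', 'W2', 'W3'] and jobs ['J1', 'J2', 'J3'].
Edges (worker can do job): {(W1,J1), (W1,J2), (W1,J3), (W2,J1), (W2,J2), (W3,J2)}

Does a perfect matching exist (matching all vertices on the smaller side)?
Yes, perfect matching exists (size 3)

Perfect matching: {(W1,J3), (W2,J1), (W3,J2)}
All 3 vertices on the smaller side are matched.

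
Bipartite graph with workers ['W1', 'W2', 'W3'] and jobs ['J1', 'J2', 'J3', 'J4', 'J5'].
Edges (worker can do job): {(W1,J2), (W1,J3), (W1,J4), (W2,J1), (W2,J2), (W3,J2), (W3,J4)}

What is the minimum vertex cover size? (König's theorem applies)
Minimum vertex cover size = 3

By König's theorem: in bipartite graphs,
min vertex cover = max matching = 3

Maximum matching has size 3, so minimum vertex cover also has size 3.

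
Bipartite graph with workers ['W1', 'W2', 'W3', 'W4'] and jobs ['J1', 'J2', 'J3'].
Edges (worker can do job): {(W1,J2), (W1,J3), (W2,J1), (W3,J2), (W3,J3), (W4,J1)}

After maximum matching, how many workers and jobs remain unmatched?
Unmatched: 1 workers, 0 jobs

Maximum matching size: 3
Workers: 4 total, 3 matched, 1 unmatched
Jobs: 3 total, 3 matched, 0 unmatched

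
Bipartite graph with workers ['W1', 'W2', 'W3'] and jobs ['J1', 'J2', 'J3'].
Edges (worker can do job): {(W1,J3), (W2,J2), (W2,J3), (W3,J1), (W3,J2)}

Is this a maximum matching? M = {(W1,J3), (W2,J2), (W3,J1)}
Yes, size 3 is maximum

Proposed matching has size 3.
Maximum matching size for this graph: 3.

This is a maximum matching.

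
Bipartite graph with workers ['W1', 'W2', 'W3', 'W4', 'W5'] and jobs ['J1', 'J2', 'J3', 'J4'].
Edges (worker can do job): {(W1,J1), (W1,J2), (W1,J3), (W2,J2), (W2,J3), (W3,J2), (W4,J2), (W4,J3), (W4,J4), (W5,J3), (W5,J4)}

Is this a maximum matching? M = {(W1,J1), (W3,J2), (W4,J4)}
No, size 3 is not maximum

Proposed matching has size 3.
Maximum matching size for this graph: 4.

This is NOT maximum - can be improved to size 4.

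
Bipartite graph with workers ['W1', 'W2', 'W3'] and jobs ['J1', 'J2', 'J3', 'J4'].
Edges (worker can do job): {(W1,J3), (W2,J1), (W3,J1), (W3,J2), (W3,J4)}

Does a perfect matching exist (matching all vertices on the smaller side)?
Yes, perfect matching exists (size 3)

Perfect matching: {(W1,J3), (W2,J1), (W3,J4)}
All 3 vertices on the smaller side are matched.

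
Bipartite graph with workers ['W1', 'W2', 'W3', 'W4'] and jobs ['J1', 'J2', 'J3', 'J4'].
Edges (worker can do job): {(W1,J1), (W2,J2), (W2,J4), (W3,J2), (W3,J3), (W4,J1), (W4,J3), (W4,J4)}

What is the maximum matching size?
Maximum matching size = 4

Maximum matching: {(W1,J1), (W2,J4), (W3,J2), (W4,J3)}
Size: 4

This assigns 4 workers to 4 distinct jobs.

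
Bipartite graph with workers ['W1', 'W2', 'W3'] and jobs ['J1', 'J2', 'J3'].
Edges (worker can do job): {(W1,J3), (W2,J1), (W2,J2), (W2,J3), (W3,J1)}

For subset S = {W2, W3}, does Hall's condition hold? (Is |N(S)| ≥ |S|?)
Yes: |N(S)| = 3, |S| = 2

Subset S = {W2, W3}
Neighbors N(S) = {J1, J2, J3}

|N(S)| = 3, |S| = 2
Hall's condition: |N(S)| ≥ |S| is satisfied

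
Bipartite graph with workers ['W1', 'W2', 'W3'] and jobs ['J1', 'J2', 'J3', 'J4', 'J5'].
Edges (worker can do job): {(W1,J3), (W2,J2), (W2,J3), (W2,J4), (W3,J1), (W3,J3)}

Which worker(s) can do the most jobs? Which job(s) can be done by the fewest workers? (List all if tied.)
Most versatile: W2 (3 jobs); Least covered: J5 (0 workers)

Worker degrees (jobs they can do): W1:1, W2:3, W3:2
Job degrees (workers who can do it): J1:1, J2:1, J3:3, J4:1, J5:0

Maximum worker degree is 3, achieved by: W2
Minimum job degree is 0, achieved by: J5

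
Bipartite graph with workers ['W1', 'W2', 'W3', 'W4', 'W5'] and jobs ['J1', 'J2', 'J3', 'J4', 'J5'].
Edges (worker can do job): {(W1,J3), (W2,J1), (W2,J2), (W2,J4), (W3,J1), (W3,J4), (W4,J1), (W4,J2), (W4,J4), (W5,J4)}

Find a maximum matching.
Matching: {(W1,J3), (W3,J1), (W4,J2), (W5,J4)}

Maximum matching (size 4):
  W1 → J3
  W3 → J1
  W4 → J2
  W5 → J4

Each worker is assigned to at most one job, and each job to at most one worker.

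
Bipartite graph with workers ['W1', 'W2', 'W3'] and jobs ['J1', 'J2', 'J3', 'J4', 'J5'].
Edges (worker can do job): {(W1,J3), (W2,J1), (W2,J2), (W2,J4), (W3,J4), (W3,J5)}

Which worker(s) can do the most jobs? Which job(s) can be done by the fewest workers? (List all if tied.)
Most versatile: W2 (3 jobs); Least covered: J1, J2, J3, J5 (1 workers)

Worker degrees (jobs they can do): W1:1, W2:3, W3:2
Job degrees (workers who can do it): J1:1, J2:1, J3:1, J4:2, J5:1

Maximum worker degree is 3, achieved by: W2
Minimum job degree is 1, achieved by: J1, J2, J3, J5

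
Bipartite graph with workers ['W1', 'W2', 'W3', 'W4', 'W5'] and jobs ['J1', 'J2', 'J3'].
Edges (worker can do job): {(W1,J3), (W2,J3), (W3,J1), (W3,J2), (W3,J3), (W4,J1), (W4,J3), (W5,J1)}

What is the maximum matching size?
Maximum matching size = 3

Maximum matching: {(W3,J2), (W4,J3), (W5,J1)}
Size: 3

This assigns 3 workers to 3 distinct jobs.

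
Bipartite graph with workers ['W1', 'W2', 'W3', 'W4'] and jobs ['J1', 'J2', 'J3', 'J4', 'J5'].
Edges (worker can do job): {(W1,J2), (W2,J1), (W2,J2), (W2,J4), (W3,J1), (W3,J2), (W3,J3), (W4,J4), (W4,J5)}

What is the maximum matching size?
Maximum matching size = 4

Maximum matching: {(W1,J2), (W2,J1), (W3,J3), (W4,J4)}
Size: 4

This assigns 4 workers to 4 distinct jobs.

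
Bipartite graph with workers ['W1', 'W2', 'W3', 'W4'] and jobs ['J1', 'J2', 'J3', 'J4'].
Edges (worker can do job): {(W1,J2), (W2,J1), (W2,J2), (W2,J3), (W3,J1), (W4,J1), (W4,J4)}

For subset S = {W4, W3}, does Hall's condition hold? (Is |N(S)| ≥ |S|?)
Yes: |N(S)| = 2, |S| = 2

Subset S = {W4, W3}
Neighbors N(S) = {J1, J4}

|N(S)| = 2, |S| = 2
Hall's condition: |N(S)| ≥ |S| is satisfied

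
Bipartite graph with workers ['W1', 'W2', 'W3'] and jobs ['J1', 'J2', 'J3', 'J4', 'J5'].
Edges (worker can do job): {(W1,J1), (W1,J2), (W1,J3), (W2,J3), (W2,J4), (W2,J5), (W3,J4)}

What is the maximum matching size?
Maximum matching size = 3

Maximum matching: {(W1,J2), (W2,J3), (W3,J4)}
Size: 3

This assigns 3 workers to 3 distinct jobs.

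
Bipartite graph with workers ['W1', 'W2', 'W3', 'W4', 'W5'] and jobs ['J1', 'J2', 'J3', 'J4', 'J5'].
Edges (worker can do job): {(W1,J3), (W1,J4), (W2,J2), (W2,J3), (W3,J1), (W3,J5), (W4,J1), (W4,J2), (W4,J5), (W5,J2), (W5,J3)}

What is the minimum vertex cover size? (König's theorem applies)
Minimum vertex cover size = 5

By König's theorem: in bipartite graphs,
min vertex cover = max matching = 5

Maximum matching has size 5, so minimum vertex cover also has size 5.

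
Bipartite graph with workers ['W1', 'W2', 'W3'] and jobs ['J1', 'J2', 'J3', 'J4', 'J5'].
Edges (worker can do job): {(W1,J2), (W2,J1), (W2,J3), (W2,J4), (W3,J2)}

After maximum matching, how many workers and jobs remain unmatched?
Unmatched: 1 workers, 3 jobs

Maximum matching size: 2
Workers: 3 total, 2 matched, 1 unmatched
Jobs: 5 total, 2 matched, 3 unmatched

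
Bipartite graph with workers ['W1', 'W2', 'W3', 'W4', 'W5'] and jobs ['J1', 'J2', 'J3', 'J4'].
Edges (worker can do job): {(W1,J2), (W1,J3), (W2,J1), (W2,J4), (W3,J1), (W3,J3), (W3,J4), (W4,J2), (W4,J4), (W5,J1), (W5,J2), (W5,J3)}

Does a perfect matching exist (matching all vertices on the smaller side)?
Yes, perfect matching exists (size 4)

Perfect matching: {(W1,J2), (W3,J3), (W4,J4), (W5,J1)}
All 4 vertices on the smaller side are matched.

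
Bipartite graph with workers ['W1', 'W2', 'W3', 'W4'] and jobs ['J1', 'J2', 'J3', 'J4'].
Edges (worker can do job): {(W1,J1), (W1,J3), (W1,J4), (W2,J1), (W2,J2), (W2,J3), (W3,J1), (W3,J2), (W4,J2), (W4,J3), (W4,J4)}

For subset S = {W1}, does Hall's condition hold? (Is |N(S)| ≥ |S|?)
Yes: |N(S)| = 3, |S| = 1

Subset S = {W1}
Neighbors N(S) = {J1, J3, J4}

|N(S)| = 3, |S| = 1
Hall's condition: |N(S)| ≥ |S| is satisfied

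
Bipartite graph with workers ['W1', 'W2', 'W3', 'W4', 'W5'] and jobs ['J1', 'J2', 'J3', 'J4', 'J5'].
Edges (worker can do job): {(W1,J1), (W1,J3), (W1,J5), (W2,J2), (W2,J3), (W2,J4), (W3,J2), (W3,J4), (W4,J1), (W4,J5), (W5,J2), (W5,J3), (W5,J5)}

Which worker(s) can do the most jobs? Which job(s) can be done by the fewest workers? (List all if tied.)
Most versatile: W1, W2, W5 (3 jobs); Least covered: J1, J4 (2 workers)

Worker degrees (jobs they can do): W1:3, W2:3, W3:2, W4:2, W5:3
Job degrees (workers who can do it): J1:2, J2:3, J3:3, J4:2, J5:3

Maximum worker degree is 3, achieved by: W1, W2, W5
Minimum job degree is 2, achieved by: J1, J4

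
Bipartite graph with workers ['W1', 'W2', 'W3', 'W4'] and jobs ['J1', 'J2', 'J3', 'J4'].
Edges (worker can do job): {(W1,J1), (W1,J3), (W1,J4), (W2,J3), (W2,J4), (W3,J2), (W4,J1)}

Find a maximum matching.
Matching: {(W1,J4), (W2,J3), (W3,J2), (W4,J1)}

Maximum matching (size 4):
  W1 → J4
  W2 → J3
  W3 → J2
  W4 → J1

Each worker is assigned to at most one job, and each job to at most one worker.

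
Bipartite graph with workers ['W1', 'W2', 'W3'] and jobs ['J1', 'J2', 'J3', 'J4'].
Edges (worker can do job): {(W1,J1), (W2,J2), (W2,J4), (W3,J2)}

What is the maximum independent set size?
Maximum independent set = 4

By König's theorem:
- Min vertex cover = Max matching = 3
- Max independent set = Total vertices - Min vertex cover
- Max independent set = 7 - 3 = 4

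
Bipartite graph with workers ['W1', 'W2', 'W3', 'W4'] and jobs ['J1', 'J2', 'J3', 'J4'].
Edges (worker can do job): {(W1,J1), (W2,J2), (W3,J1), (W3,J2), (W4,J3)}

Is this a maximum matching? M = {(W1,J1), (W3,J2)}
No, size 2 is not maximum

Proposed matching has size 2.
Maximum matching size for this graph: 3.

This is NOT maximum - can be improved to size 3.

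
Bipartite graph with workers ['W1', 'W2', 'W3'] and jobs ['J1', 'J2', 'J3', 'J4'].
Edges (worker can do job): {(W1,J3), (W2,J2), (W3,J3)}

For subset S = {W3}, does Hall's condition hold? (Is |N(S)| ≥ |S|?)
Yes: |N(S)| = 1, |S| = 1

Subset S = {W3}
Neighbors N(S) = {J3}

|N(S)| = 1, |S| = 1
Hall's condition: |N(S)| ≥ |S| is satisfied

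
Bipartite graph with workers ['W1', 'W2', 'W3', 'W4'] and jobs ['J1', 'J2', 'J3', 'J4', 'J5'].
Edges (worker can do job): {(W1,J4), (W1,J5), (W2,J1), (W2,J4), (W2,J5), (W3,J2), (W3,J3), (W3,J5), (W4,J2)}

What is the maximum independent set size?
Maximum independent set = 5

By König's theorem:
- Min vertex cover = Max matching = 4
- Max independent set = Total vertices - Min vertex cover
- Max independent set = 9 - 4 = 5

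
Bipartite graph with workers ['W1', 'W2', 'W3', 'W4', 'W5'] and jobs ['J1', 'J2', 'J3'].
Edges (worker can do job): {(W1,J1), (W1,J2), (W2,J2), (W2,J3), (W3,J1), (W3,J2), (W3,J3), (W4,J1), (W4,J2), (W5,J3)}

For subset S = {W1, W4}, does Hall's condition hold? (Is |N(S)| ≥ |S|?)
Yes: |N(S)| = 2, |S| = 2

Subset S = {W1, W4}
Neighbors N(S) = {J1, J2}

|N(S)| = 2, |S| = 2
Hall's condition: |N(S)| ≥ |S| is satisfied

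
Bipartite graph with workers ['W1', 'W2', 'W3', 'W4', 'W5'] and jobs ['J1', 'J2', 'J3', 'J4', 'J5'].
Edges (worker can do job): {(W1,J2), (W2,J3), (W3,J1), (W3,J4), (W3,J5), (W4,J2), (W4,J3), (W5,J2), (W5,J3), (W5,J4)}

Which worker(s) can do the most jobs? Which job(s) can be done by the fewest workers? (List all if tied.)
Most versatile: W3, W5 (3 jobs); Least covered: J1, J5 (1 workers)

Worker degrees (jobs they can do): W1:1, W2:1, W3:3, W4:2, W5:3
Job degrees (workers who can do it): J1:1, J2:3, J3:3, J4:2, J5:1

Maximum worker degree is 3, achieved by: W3, W5
Minimum job degree is 1, achieved by: J1, J5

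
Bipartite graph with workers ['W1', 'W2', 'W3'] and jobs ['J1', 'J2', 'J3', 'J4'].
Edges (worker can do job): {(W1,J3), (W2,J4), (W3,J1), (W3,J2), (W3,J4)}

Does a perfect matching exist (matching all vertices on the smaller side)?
Yes, perfect matching exists (size 3)

Perfect matching: {(W1,J3), (W2,J4), (W3,J2)}
All 3 vertices on the smaller side are matched.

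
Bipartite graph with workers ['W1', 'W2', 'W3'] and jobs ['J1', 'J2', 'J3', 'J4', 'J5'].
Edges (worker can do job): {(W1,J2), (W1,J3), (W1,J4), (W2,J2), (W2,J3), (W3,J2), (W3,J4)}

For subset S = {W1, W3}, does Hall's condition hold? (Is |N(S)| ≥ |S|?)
Yes: |N(S)| = 3, |S| = 2

Subset S = {W1, W3}
Neighbors N(S) = {J2, J3, J4}

|N(S)| = 3, |S| = 2
Hall's condition: |N(S)| ≥ |S| is satisfied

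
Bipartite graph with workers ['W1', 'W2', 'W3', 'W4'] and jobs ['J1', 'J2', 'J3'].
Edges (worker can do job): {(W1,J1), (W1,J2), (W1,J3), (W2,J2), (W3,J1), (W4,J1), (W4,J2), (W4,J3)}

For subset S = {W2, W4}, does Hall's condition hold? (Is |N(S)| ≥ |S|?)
Yes: |N(S)| = 3, |S| = 2

Subset S = {W2, W4}
Neighbors N(S) = {J1, J2, J3}

|N(S)| = 3, |S| = 2
Hall's condition: |N(S)| ≥ |S| is satisfied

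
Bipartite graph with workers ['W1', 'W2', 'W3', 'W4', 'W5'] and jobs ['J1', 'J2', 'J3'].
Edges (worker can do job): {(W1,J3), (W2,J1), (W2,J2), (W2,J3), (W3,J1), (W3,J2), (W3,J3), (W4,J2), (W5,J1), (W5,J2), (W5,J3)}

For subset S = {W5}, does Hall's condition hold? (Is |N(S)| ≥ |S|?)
Yes: |N(S)| = 3, |S| = 1

Subset S = {W5}
Neighbors N(S) = {J1, J2, J3}

|N(S)| = 3, |S| = 1
Hall's condition: |N(S)| ≥ |S| is satisfied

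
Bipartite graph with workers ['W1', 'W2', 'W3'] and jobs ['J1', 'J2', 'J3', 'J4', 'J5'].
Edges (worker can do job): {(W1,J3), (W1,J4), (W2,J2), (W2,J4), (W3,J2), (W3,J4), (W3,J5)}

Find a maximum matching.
Matching: {(W1,J3), (W2,J4), (W3,J2)}

Maximum matching (size 3):
  W1 → J3
  W2 → J4
  W3 → J2

Each worker is assigned to at most one job, and each job to at most one worker.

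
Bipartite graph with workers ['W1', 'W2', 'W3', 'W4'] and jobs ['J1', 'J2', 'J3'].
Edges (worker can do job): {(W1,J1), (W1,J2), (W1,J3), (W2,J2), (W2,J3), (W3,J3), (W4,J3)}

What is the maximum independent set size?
Maximum independent set = 4

By König's theorem:
- Min vertex cover = Max matching = 3
- Max independent set = Total vertices - Min vertex cover
- Max independent set = 7 - 3 = 4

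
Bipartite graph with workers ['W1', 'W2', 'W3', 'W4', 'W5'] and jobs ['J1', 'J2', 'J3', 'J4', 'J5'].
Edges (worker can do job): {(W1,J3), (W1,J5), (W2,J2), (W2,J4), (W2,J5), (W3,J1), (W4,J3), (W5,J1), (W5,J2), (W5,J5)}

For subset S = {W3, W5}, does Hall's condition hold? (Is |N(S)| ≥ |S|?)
Yes: |N(S)| = 3, |S| = 2

Subset S = {W3, W5}
Neighbors N(S) = {J1, J2, J5}

|N(S)| = 3, |S| = 2
Hall's condition: |N(S)| ≥ |S| is satisfied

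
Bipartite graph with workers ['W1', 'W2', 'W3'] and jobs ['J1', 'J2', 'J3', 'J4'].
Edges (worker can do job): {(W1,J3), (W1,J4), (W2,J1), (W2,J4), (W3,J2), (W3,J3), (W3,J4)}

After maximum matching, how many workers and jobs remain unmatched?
Unmatched: 0 workers, 1 jobs

Maximum matching size: 3
Workers: 3 total, 3 matched, 0 unmatched
Jobs: 4 total, 3 matched, 1 unmatched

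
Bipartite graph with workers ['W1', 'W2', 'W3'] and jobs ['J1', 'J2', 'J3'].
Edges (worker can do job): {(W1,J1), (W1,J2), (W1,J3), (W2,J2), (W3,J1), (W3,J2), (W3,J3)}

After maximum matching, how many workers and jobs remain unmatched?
Unmatched: 0 workers, 0 jobs

Maximum matching size: 3
Workers: 3 total, 3 matched, 0 unmatched
Jobs: 3 total, 3 matched, 0 unmatched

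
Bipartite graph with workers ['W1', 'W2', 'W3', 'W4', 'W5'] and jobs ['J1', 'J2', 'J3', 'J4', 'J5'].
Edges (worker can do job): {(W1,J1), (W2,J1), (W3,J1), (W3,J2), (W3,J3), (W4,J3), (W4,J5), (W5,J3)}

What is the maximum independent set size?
Maximum independent set = 6

By König's theorem:
- Min vertex cover = Max matching = 4
- Max independent set = Total vertices - Min vertex cover
- Max independent set = 10 - 4 = 6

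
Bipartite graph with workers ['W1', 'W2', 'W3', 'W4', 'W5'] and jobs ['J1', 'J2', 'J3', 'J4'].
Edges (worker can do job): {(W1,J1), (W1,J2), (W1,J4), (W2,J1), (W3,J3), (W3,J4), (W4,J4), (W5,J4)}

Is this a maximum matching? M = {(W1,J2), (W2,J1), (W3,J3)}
No, size 3 is not maximum

Proposed matching has size 3.
Maximum matching size for this graph: 4.

This is NOT maximum - can be improved to size 4.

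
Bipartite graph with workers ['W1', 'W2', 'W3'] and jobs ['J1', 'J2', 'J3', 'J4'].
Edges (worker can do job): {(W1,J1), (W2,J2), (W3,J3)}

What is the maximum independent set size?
Maximum independent set = 4

By König's theorem:
- Min vertex cover = Max matching = 3
- Max independent set = Total vertices - Min vertex cover
- Max independent set = 7 - 3 = 4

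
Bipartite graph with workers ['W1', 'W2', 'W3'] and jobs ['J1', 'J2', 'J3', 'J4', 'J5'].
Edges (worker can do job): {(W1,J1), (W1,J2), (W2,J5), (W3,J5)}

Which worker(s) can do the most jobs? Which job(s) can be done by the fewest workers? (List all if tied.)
Most versatile: W1 (2 jobs); Least covered: J3, J4 (0 workers)

Worker degrees (jobs they can do): W1:2, W2:1, W3:1
Job degrees (workers who can do it): J1:1, J2:1, J3:0, J4:0, J5:2

Maximum worker degree is 2, achieved by: W1
Minimum job degree is 0, achieved by: J3, J4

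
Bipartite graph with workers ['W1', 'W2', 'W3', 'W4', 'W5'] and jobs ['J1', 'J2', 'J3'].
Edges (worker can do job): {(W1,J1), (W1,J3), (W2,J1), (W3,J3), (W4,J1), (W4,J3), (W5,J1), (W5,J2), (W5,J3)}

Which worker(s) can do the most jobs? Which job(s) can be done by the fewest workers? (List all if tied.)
Most versatile: W5 (3 jobs); Least covered: J2 (1 workers)

Worker degrees (jobs they can do): W1:2, W2:1, W3:1, W4:2, W5:3
Job degrees (workers who can do it): J1:4, J2:1, J3:4

Maximum worker degree is 3, achieved by: W5
Minimum job degree is 1, achieved by: J2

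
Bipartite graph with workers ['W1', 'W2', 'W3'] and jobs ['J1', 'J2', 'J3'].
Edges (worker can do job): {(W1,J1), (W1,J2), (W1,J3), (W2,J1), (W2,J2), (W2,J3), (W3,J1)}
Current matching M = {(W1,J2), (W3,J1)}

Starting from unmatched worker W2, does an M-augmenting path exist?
Yes: W2 → J3

An M-augmenting path alternates non-matching / matching edges, starting and ending at unmatched vertices.
Path: W2 → J3
(J3 is unmatched in M, so the path is augmenting.)
Flipping edges along this path would increase |M| from 2 to 3.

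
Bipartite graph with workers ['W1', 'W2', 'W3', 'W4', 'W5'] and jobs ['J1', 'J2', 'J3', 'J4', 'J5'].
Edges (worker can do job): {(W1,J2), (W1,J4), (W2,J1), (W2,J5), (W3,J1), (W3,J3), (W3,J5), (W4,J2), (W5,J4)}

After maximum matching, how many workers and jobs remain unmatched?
Unmatched: 1 workers, 1 jobs

Maximum matching size: 4
Workers: 5 total, 4 matched, 1 unmatched
Jobs: 5 total, 4 matched, 1 unmatched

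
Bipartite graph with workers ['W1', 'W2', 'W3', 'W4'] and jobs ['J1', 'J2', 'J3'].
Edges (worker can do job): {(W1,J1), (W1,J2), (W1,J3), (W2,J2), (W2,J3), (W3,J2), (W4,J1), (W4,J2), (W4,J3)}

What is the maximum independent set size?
Maximum independent set = 4

By König's theorem:
- Min vertex cover = Max matching = 3
- Max independent set = Total vertices - Min vertex cover
- Max independent set = 7 - 3 = 4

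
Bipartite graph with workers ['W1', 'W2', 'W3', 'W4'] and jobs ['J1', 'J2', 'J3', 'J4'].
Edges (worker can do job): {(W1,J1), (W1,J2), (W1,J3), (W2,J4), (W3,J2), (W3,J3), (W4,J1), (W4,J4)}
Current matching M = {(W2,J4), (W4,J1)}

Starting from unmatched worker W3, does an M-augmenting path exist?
Yes: W3 → J2

An M-augmenting path alternates non-matching / matching edges, starting and ending at unmatched vertices.
Path: W3 → J2
(J2 is unmatched in M, so the path is augmenting.)
Flipping edges along this path would increase |M| from 2 to 3.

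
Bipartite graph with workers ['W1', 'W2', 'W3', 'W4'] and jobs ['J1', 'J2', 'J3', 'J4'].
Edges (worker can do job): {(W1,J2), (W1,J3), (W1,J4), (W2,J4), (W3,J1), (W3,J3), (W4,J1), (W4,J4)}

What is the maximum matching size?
Maximum matching size = 4

Maximum matching: {(W1,J2), (W2,J4), (W3,J3), (W4,J1)}
Size: 4

This assigns 4 workers to 4 distinct jobs.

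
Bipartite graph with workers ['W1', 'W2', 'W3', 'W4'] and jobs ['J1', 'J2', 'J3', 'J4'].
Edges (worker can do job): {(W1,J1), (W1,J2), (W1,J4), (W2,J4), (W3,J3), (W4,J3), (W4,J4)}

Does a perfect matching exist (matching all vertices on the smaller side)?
No, maximum matching has size 3 < 4

Maximum matching has size 3, need 4 for perfect matching.
Unmatched workers: ['W2']
Unmatched jobs: ['J2']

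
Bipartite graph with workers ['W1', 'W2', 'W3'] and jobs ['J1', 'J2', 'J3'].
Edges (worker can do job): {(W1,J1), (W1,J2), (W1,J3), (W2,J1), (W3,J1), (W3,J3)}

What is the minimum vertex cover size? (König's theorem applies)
Minimum vertex cover size = 3

By König's theorem: in bipartite graphs,
min vertex cover = max matching = 3

Maximum matching has size 3, so minimum vertex cover also has size 3.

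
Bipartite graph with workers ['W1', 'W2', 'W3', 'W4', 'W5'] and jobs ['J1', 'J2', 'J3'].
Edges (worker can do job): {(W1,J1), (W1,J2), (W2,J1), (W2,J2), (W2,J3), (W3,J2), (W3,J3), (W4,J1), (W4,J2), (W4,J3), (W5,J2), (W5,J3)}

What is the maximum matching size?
Maximum matching size = 3

Maximum matching: {(W3,J2), (W4,J1), (W5,J3)}
Size: 3

This assigns 3 workers to 3 distinct jobs.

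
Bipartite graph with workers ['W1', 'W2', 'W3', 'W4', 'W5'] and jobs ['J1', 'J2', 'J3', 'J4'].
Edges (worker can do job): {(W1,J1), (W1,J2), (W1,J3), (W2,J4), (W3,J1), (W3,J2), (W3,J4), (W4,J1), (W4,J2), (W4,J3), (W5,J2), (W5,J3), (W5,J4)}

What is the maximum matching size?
Maximum matching size = 4

Maximum matching: {(W2,J4), (W3,J1), (W4,J3), (W5,J2)}
Size: 4

This assigns 4 workers to 4 distinct jobs.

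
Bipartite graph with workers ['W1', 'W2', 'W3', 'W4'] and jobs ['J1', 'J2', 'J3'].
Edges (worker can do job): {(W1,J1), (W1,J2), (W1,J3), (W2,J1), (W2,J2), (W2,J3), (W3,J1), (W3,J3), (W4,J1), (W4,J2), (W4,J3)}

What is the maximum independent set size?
Maximum independent set = 4

By König's theorem:
- Min vertex cover = Max matching = 3
- Max independent set = Total vertices - Min vertex cover
- Max independent set = 7 - 3 = 4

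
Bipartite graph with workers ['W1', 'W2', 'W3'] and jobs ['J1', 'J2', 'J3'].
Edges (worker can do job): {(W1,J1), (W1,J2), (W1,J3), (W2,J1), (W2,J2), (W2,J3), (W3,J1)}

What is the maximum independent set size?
Maximum independent set = 3

By König's theorem:
- Min vertex cover = Max matching = 3
- Max independent set = Total vertices - Min vertex cover
- Max independent set = 6 - 3 = 3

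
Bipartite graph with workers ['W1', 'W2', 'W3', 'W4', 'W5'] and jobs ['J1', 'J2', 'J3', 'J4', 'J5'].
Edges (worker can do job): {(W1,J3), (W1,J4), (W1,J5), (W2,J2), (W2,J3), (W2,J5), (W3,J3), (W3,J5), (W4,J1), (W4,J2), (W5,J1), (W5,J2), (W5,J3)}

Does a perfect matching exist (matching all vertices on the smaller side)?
Yes, perfect matching exists (size 5)

Perfect matching: {(W1,J4), (W2,J5), (W3,J3), (W4,J1), (W5,J2)}
All 5 vertices on the smaller side are matched.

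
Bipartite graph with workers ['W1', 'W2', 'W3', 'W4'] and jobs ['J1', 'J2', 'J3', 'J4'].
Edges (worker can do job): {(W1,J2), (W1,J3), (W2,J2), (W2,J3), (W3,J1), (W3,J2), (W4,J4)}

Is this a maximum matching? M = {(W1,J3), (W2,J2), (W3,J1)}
No, size 3 is not maximum

Proposed matching has size 3.
Maximum matching size for this graph: 4.

This is NOT maximum - can be improved to size 4.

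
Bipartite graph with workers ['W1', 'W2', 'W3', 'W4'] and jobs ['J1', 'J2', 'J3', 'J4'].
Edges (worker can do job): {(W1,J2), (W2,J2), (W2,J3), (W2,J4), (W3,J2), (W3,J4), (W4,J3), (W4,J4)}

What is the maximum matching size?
Maximum matching size = 3

Maximum matching: {(W1,J2), (W3,J4), (W4,J3)}
Size: 3

This assigns 3 workers to 3 distinct jobs.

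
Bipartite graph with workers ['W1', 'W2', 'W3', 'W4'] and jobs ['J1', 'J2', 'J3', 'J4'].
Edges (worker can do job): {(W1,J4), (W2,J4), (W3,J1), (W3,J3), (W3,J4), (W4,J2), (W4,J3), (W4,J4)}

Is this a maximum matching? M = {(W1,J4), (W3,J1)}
No, size 2 is not maximum

Proposed matching has size 2.
Maximum matching size for this graph: 3.

This is NOT maximum - can be improved to size 3.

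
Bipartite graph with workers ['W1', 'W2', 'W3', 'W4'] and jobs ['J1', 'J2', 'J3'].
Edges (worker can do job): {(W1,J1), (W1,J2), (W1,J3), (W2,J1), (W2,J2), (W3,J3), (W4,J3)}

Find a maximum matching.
Matching: {(W1,J1), (W2,J2), (W4,J3)}

Maximum matching (size 3):
  W1 → J1
  W2 → J2
  W4 → J3

Each worker is assigned to at most one job, and each job to at most one worker.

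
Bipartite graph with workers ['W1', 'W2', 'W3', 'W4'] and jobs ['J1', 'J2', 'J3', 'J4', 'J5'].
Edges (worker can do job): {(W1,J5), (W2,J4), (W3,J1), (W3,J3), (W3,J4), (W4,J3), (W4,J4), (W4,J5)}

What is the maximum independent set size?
Maximum independent set = 5

By König's theorem:
- Min vertex cover = Max matching = 4
- Max independent set = Total vertices - Min vertex cover
- Max independent set = 9 - 4 = 5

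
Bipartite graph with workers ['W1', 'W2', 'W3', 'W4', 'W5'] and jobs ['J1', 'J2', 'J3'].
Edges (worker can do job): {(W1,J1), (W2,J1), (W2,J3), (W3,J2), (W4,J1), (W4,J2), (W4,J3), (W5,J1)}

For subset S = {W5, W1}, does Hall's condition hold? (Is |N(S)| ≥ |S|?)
No: |N(S)| = 1, |S| = 2

Subset S = {W5, W1}
Neighbors N(S) = {J1}

|N(S)| = 1, |S| = 2
Hall's condition: |N(S)| ≥ |S| is NOT satisfied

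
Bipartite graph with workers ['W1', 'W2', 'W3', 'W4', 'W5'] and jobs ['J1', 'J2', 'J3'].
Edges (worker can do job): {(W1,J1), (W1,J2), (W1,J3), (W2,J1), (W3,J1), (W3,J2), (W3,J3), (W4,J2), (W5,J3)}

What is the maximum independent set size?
Maximum independent set = 5

By König's theorem:
- Min vertex cover = Max matching = 3
- Max independent set = Total vertices - Min vertex cover
- Max independent set = 8 - 3 = 5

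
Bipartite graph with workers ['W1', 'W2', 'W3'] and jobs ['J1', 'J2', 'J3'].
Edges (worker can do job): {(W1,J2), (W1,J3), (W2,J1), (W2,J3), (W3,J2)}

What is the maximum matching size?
Maximum matching size = 3

Maximum matching: {(W1,J3), (W2,J1), (W3,J2)}
Size: 3

This assigns 3 workers to 3 distinct jobs.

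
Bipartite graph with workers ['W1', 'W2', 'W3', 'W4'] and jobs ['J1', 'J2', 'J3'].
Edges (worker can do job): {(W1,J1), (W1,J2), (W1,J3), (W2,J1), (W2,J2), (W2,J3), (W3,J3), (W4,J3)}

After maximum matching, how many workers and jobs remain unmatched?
Unmatched: 1 workers, 0 jobs

Maximum matching size: 3
Workers: 4 total, 3 matched, 1 unmatched
Jobs: 3 total, 3 matched, 0 unmatched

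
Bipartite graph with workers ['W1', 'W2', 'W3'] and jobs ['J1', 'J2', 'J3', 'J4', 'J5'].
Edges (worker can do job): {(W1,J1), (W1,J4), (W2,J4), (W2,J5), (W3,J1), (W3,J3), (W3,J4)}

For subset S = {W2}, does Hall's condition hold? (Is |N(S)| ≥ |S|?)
Yes: |N(S)| = 2, |S| = 1

Subset S = {W2}
Neighbors N(S) = {J4, J5}

|N(S)| = 2, |S| = 1
Hall's condition: |N(S)| ≥ |S| is satisfied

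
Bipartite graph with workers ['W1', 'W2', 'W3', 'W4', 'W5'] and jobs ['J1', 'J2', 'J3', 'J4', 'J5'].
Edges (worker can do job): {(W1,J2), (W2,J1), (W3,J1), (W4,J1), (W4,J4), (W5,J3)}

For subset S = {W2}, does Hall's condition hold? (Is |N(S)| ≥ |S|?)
Yes: |N(S)| = 1, |S| = 1

Subset S = {W2}
Neighbors N(S) = {J1}

|N(S)| = 1, |S| = 1
Hall's condition: |N(S)| ≥ |S| is satisfied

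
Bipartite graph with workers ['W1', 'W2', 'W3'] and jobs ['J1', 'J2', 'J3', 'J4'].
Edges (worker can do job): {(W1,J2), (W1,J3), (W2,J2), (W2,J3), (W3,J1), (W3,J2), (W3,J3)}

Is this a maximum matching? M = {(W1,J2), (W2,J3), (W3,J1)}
Yes, size 3 is maximum

Proposed matching has size 3.
Maximum matching size for this graph: 3.

This is a maximum matching.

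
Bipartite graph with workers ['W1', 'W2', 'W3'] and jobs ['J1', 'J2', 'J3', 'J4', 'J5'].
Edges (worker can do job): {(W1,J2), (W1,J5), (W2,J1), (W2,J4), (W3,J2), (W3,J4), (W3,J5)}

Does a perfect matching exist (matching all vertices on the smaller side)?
Yes, perfect matching exists (size 3)

Perfect matching: {(W1,J2), (W2,J1), (W3,J5)}
All 3 vertices on the smaller side are matched.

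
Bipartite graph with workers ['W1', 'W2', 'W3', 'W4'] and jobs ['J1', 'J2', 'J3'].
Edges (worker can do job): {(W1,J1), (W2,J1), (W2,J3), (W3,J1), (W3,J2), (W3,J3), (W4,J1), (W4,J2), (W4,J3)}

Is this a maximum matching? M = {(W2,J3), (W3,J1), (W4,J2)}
Yes, size 3 is maximum

Proposed matching has size 3.
Maximum matching size for this graph: 3.

This is a maximum matching.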